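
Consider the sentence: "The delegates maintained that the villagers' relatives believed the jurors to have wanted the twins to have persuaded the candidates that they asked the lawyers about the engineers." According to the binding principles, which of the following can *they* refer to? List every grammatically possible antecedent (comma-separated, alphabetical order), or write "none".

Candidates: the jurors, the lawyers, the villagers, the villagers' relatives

*they* is a pronoun; Principle B requires it to be free in its binding domain — the clause headed by 'asked'.
— the jurors: subject of the clause headed by 'wanted'; c-commands the pronoun but lies outside its binding domain — allowed.
— the lawyers: object of the clause headed by 'asked'; is c-commanded by the pronoun; coreference would bind this R-expression — blocked (Principle C).
— the villagers: possessor inside the subject DP of the clause headed by 'believed'; does not c-command the pronoun — Principle B does not apply; allowed.
— the villagers' relatives: subject of the clause headed by 'believed'; c-commands the pronoun but lies outside its binding domain — allowed.

the jurors, the villagers, the villagers' relatives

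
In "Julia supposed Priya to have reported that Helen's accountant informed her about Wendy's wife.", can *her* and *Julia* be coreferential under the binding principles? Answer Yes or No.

Yes

*Julia* is an R-expression; Principle C requires it to be free (not bound by any c-commanding expression).
— her: object of the clause headed by 'informed'; the pronoun does not c-command the R-expression — coreference allowed.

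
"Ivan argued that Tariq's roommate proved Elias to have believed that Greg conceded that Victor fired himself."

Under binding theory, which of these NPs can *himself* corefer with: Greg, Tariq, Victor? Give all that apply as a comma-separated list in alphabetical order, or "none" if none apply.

Victor

*himself* is a reflexive; Principle A requires it to be bound within its binding domain — the clause headed by 'fired'.
— Greg: subject of the clause headed by 'conceded'; c-commands the reflexive but lies outside its binding domain — cannot bind it (Principle A).
— Tariq: possessor inside the subject DP of the clause headed by 'proved'; does not c-command the reflexive — cannot bind it (Principle A).
— Victor: subject of the clause headed by 'fired'; c-commands the reflexive within its binding domain — allowed (Principle A).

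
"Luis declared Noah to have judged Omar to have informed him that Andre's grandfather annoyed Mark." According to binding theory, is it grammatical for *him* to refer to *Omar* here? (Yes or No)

No

*Omar* is an R-expression; Principle C requires it to be free (not bound by any c-commanding expression).
— him: object of the clause headed by 'informed'; the R-expression locally c-commands the pronoun — coreference blocked (Principle B on the pronoun).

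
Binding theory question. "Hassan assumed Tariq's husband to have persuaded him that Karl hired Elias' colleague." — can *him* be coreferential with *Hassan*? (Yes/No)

*him* is a pronoun; Principle B requires it to be free in its binding domain — the clause headed by 'persuaded'.
— Hassan: subject of the matrix clause; c-commands the pronoun but lies outside its binding domain — allowed.

Yes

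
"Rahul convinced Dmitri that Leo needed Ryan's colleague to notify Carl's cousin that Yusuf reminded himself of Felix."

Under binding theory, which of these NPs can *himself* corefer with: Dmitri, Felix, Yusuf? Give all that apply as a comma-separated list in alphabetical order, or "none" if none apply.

Yusuf

*himself* is a reflexive; Principle A requires it to be bound within its binding domain — the clause headed by 'reminded'.
— Dmitri: object of the matrix clause; c-commands the reflexive but lies outside its binding domain — cannot bind it (Principle A).
— Felix: second object of the clause headed by 'reminded'; does not c-command the reflexive — cannot bind it (Principle A).
— Yusuf: subject of the clause headed by 'reminded'; c-commands the reflexive within its binding domain — allowed (Principle A).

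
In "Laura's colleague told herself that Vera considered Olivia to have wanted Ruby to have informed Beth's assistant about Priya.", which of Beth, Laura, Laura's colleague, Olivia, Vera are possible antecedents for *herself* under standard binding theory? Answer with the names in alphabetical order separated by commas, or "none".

Laura's colleague

*herself* is a reflexive; Principle A requires it to be bound within its binding domain — the matrix clause.
— Beth: possessor inside the object DP of the clause headed by 'informed'; does not c-command the reflexive — cannot bind it (Principle A).
— Laura: possessor inside the subject DP of the matrix clause; does not c-command the reflexive — cannot bind it (Principle A).
— Laura's colleague: subject of the matrix clause; c-commands the reflexive within its binding domain — allowed (Principle A).
— Olivia: subject of the clause headed by 'wanted'; does not c-command the reflexive — cannot bind it (Principle A).
— Vera: subject of the clause headed by 'considered'; does not c-command the reflexive — cannot bind it (Principle A).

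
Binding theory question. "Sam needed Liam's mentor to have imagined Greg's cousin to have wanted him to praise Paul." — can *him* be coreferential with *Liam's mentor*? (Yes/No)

*him* is a pronoun; Principle B requires it to be free in its binding domain — the clause headed by 'wanted'.
— Liam's mentor: subject of the clause headed by 'imagined'; c-commands the pronoun but lies outside its binding domain — allowed.

Yes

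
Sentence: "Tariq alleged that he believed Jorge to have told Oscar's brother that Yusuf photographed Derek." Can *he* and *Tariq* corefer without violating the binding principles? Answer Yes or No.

*Tariq* is an R-expression; Principle C requires it to be free (not bound by any c-commanding expression).
— he: subject of the clause headed by 'believed'; the pronoun does not c-command the R-expression — coreference allowed.

Yes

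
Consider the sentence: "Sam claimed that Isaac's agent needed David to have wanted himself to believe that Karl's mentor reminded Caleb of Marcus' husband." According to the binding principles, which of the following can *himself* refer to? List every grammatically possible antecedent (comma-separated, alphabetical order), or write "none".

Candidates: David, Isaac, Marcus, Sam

*himself* is a reflexive; Principle A requires it to be bound within its binding domain — the clause headed by 'wanted'.
— David: subject of the clause headed by 'wanted'; c-commands the reflexive within its binding domain — allowed (Principle A).
— Isaac: possessor inside the subject DP of the clause headed by 'needed'; does not c-command the reflexive — cannot bind it (Principle A).
— Marcus: possessor inside the second object DP of the clause headed by 'reminded'; does not c-command the reflexive — cannot bind it (Principle A).
— Sam: subject of the matrix clause; c-commands the reflexive but lies outside its binding domain — cannot bind it (Principle A).

David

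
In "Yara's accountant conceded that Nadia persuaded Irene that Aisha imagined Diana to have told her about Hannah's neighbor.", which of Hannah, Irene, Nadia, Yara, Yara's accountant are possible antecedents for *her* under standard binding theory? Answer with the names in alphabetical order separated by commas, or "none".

*her* is a pronoun; Principle B requires it to be free in its binding domain — the clause headed by 'told'.
— Hannah: possessor inside the second object DP of the clause headed by 'told'; is c-commanded by the pronoun; coreference would bind this R-expression — blocked (Principle C).
— Irene: object of the clause headed by 'persuaded'; c-commands the pronoun but lies outside its binding domain — allowed.
— Nadia: subject of the clause headed by 'persuaded'; c-commands the pronoun but lies outside its binding domain — allowed.
— Yara: possessor inside the subject DP of the matrix clause; does not c-command the pronoun — Principle B does not apply; allowed.
— Yara's accountant: subject of the matrix clause; c-commands the pronoun but lies outside its binding domain — allowed.

Irene, Nadia, Yara, Yara's accountant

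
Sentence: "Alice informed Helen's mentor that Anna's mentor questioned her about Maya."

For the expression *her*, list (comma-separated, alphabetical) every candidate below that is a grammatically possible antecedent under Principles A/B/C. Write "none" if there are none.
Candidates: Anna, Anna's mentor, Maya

*her* is a pronoun; Principle B requires it to be free in its binding domain — the clause headed by 'questioned'.
— Anna: possessor inside the subject DP of the clause headed by 'questioned'; does not c-command the pronoun — Principle B does not apply; allowed.
— Anna's mentor: subject of the clause headed by 'questioned'; c-commands the pronoun within its binding domain — blocked (Principle B).
— Maya: second object of the clause headed by 'questioned'; is c-commanded by the pronoun; coreference would bind this R-expression — blocked (Principle C).

Anna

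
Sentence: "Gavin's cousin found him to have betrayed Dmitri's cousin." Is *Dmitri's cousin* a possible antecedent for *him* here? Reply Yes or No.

*him* is a pronoun; Principle B requires it to be free in its binding domain — the matrix clause.
— Dmitri's cousin: object of the clause headed by 'betrayed'; is c-commanded by the pronoun; coreference would bind this R-expression — blocked (Principle C).

No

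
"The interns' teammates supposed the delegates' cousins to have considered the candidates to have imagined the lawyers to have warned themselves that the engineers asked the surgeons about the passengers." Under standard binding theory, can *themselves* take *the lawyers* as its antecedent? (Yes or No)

*themselves* is a reflexive; Principle A requires it to be bound within its binding domain — the clause headed by 'warned'.
— the lawyers: subject of the clause headed by 'warned'; c-commands the reflexive within its binding domain — allowed (Principle A).

Yes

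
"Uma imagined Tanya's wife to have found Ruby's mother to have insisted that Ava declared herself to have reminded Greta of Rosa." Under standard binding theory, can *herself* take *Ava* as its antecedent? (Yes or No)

Yes

*herself* is a reflexive; Principle A requires it to be bound within its binding domain — the clause headed by 'declared'.
— Ava: subject of the clause headed by 'declared'; c-commands the reflexive within its binding domain — allowed (Principle A).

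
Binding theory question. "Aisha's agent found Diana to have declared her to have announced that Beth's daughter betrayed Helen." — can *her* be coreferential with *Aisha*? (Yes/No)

Yes

*her* is a pronoun; Principle B requires it to be free in its binding domain — the clause headed by 'declared'.
— Aisha: possessor inside the subject DP of the matrix clause; does not c-command the pronoun — Principle B does not apply; allowed.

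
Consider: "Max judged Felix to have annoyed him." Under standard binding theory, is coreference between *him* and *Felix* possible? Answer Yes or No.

*Felix* is an R-expression; Principle C requires it to be free (not bound by any c-commanding expression).
— him: object of the clause headed by 'annoyed'; the R-expression locally c-commands the pronoun — coreference blocked (Principle B on the pronoun).

No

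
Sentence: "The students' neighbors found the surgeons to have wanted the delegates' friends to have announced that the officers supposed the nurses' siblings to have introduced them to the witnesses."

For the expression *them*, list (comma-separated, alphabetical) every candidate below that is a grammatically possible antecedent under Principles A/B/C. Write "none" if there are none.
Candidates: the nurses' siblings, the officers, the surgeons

*them* is a pronoun; Principle B requires it to be free in its binding domain — the clause headed by 'introduced'.
— the nurses' siblings: subject of the clause headed by 'introduced'; c-commands the pronoun within its binding domain — blocked (Principle B).
— the officers: subject of the clause headed by 'supposed'; c-commands the pronoun but lies outside its binding domain — allowed.
— the surgeons: subject of the clause headed by 'wanted'; c-commands the pronoun but lies outside its binding domain — allowed.

the officers, the surgeons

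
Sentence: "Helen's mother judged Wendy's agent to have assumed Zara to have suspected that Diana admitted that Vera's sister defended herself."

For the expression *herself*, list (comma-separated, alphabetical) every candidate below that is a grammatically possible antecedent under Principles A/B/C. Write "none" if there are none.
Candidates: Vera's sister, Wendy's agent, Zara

Vera's sister

*herself* is a reflexive; Principle A requires it to be bound within its binding domain — the clause headed by 'defended'.
— Vera's sister: subject of the clause headed by 'defended'; c-commands the reflexive within its binding domain — allowed (Principle A).
— Wendy's agent: subject of the clause headed by 'assumed'; c-commands the reflexive but lies outside its binding domain — cannot bind it (Principle A).
— Zara: subject of the clause headed by 'suspected'; c-commands the reflexive but lies outside its binding domain — cannot bind it (Principle A).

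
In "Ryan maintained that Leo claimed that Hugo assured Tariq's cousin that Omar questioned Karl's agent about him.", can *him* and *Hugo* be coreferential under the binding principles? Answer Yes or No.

Yes

*Hugo* is an R-expression; Principle C requires it to be free (not bound by any c-commanding expression).
— him: second object of the clause headed by 'questioned'; the pronoun does not c-command the R-expression — coreference allowed.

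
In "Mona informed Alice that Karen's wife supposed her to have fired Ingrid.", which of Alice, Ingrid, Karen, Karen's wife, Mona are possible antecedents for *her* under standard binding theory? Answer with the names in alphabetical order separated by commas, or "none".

*her* is a pronoun; Principle B requires it to be free in its binding domain — the clause headed by 'supposed'.
— Alice: object of the matrix clause; c-commands the pronoun but lies outside its binding domain — allowed.
— Ingrid: object of the clause headed by 'fired'; is c-commanded by the pronoun; coreference would bind this R-expression — blocked (Principle C).
— Karen: possessor inside the subject DP of the clause headed by 'supposed'; does not c-command the pronoun — Principle B does not apply; allowed.
— Karen's wife: subject of the clause headed by 'supposed'; c-commands the pronoun within its binding domain — blocked (Principle B).
— Mona: subject of the matrix clause; c-commands the pronoun but lies outside its binding domain — allowed.

Alice, Karen, Mona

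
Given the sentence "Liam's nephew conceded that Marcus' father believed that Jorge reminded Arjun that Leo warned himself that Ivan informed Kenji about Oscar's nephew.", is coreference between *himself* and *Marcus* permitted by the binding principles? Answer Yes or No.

*himself* is a reflexive; Principle A requires it to be bound within its binding domain — the clause headed by 'warned'.
— Marcus: possessor inside the subject DP of the clause headed by 'believed'; does not c-command the reflexive — cannot bind it (Principle A).

No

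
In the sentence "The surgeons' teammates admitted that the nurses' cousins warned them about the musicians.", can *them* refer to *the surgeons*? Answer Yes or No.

*them* is a pronoun; Principle B requires it to be free in its binding domain — the clause headed by 'warned'.
— the surgeons: possessor inside the subject DP of the matrix clause; does not c-command the pronoun — Principle B does not apply; allowed.

Yes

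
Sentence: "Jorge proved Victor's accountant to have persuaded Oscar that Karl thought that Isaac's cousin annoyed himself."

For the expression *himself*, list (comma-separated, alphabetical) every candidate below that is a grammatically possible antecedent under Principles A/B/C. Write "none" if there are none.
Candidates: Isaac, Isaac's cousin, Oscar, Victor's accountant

*himself* is a reflexive; Principle A requires it to be bound within its binding domain — the clause headed by 'annoyed'.
— Isaac: possessor inside the subject DP of the clause headed by 'annoyed'; does not c-command the reflexive — cannot bind it (Principle A).
— Isaac's cousin: subject of the clause headed by 'annoyed'; c-commands the reflexive within its binding domain — allowed (Principle A).
— Oscar: object of the clause headed by 'persuaded'; c-commands the reflexive but lies outside its binding domain — cannot bind it (Principle A).
— Victor's accountant: subject of the clause headed by 'persuaded'; c-commands the reflexive but lies outside its binding domain — cannot bind it (Principle A).

Isaac's cousin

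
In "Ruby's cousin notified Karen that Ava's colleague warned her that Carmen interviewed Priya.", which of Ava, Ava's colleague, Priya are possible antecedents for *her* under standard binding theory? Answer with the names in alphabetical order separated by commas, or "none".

*her* is a pronoun; Principle B requires it to be free in its binding domain — the clause headed by 'warned'.
— Ava: possessor inside the subject DP of the clause headed by 'warned'; does not c-command the pronoun — Principle B does not apply; allowed.
— Ava's colleague: subject of the clause headed by 'warned'; c-commands the pronoun within its binding domain — blocked (Principle B).
— Priya: object of the clause headed by 'interviewed'; is c-commanded by the pronoun; coreference would bind this R-expression — blocked (Principle C).

Ava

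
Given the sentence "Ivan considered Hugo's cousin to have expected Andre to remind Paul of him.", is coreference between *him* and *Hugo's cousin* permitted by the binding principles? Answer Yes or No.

Yes

*him* is a pronoun; Principle B requires it to be free in its binding domain — the clause headed by 'remind'.
— Hugo's cousin: subject of the clause headed by 'expected'; c-commands the pronoun but lies outside its binding domain — allowed.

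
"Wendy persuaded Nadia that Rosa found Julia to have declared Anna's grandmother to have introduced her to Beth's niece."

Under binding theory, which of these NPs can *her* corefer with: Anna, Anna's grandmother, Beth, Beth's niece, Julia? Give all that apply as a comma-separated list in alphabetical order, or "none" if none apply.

*her* is a pronoun; Principle B requires it to be free in its binding domain — the clause headed by 'introduced'.
— Anna: possessor inside the subject DP of the clause headed by 'introduced'; does not c-command the pronoun — Principle B does not apply; allowed.
— Anna's grandmother: subject of the clause headed by 'introduced'; c-commands the pronoun within its binding domain — blocked (Principle B).
— Beth: possessor inside the second object DP of the clause headed by 'introduced'; is c-commanded by the pronoun; coreference would bind this R-expression — blocked (Principle C).
— Beth's niece: second object of the clause headed by 'introduced'; is c-commanded by the pronoun; coreference would bind this R-expression — blocked (Principle C).
— Julia: subject of the clause headed by 'declared'; c-commands the pronoun but lies outside its binding domain — allowed.

Anna, Julia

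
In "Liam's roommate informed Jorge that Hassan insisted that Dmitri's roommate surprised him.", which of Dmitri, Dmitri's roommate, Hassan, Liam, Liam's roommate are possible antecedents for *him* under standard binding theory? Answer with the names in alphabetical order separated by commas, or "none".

*him* is a pronoun; Principle B requires it to be free in its binding domain — the clause headed by 'surprised'.
— Dmitri: possessor inside the subject DP of the clause headed by 'surprised'; does not c-command the pronoun — Principle B does not apply; allowed.
— Dmitri's roommate: subject of the clause headed by 'surprised'; c-commands the pronoun within its binding domain — blocked (Principle B).
— Hassan: subject of the clause headed by 'insisted'; c-commands the pronoun but lies outside its binding domain — allowed.
— Liam: possessor inside the subject DP of the matrix clause; does not c-command the pronoun — Principle B does not apply; allowed.
— Liam's roommate: subject of the matrix clause; c-commands the pronoun but lies outside its binding domain — allowed.

Dmitri, Hassan, Liam, Liam's roommate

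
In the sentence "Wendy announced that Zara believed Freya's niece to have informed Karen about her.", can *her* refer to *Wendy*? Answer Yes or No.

*her* is a pronoun; Principle B requires it to be free in its binding domain — the clause headed by 'informed'.
— Wendy: subject of the matrix clause; c-commands the pronoun but lies outside its binding domain — allowed.

Yes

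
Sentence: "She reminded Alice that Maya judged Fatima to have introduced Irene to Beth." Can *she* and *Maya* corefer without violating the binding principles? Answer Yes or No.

*Maya* is an R-expression; Principle C requires it to be free (not bound by any c-commanding expression).
— she: subject of the matrix clause; the pronoun c-commands the R-expression — coreference blocked (Principle C).

No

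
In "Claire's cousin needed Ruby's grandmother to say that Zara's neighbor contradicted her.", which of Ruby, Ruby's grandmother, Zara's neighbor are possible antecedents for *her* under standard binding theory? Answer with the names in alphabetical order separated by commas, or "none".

Ruby, Ruby's grandmother

*her* is a pronoun; Principle B requires it to be free in its binding domain — the clause headed by 'contradicted'.
— Ruby: possessor inside the subject DP of the clause headed by 'say'; does not c-command the pronoun — Principle B does not apply; allowed.
— Ruby's grandmother: subject of the clause headed by 'say'; c-commands the pronoun but lies outside its binding domain — allowed.
— Zara's neighbor: subject of the clause headed by 'contradicted'; c-commands the pronoun within its binding domain — blocked (Principle B).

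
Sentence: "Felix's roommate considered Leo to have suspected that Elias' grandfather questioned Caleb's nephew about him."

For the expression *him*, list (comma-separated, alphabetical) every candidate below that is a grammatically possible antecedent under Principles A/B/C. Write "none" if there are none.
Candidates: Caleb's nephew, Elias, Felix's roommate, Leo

Elias, Felix's roommate, Leo

*him* is a pronoun; Principle B requires it to be free in its binding domain — the clause headed by 'questioned'.
— Caleb's nephew: object of the clause headed by 'questioned'; c-commands the pronoun within its binding domain — blocked (Principle B).
— Elias: possessor inside the subject DP of the clause headed by 'questioned'; does not c-command the pronoun — Principle B does not apply; allowed.
— Felix's roommate: subject of the matrix clause; c-commands the pronoun but lies outside its binding domain — allowed.
— Leo: subject of the clause headed by 'suspected'; c-commands the pronoun but lies outside its binding domain — allowed.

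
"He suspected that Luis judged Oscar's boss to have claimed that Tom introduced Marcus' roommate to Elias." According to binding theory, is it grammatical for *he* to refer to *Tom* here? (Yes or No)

No

*Tom* is an R-expression; Principle C requires it to be free (not bound by any c-commanding expression).
— he: subject of the matrix clause; the pronoun c-commands the R-expression — coreference blocked (Principle C).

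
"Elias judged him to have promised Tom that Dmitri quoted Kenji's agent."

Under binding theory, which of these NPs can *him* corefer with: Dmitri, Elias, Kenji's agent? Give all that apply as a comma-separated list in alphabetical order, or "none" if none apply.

*him* is a pronoun; Principle B requires it to be free in its binding domain — the matrix clause.
— Dmitri: subject of the clause headed by 'quoted'; is c-commanded by the pronoun; coreference would bind this R-expression — blocked (Principle C).
— Elias: subject of the matrix clause; c-commands the pronoun within its binding domain — blocked (Principle B).
— Kenji's agent: object of the clause headed by 'quoted'; is c-commanded by the pronoun; coreference would bind this R-expression — blocked (Principle C).

none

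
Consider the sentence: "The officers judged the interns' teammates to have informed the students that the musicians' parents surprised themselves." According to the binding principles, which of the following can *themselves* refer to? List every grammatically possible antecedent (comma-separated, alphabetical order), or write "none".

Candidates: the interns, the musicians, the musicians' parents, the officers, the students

the musicians' parents

*themselves* is a reflexive; Principle A requires it to be bound within its binding domain — the clause headed by 'surprised'.
— the interns: possessor inside the subject DP of the clause headed by 'informed'; does not c-command the reflexive — cannot bind it (Principle A).
— the musicians: possessor inside the subject DP of the clause headed by 'surprised'; does not c-command the reflexive — cannot bind it (Principle A).
— the musicians' parents: subject of the clause headed by 'surprised'; c-commands the reflexive within its binding domain — allowed (Principle A).
— the officers: subject of the matrix clause; c-commands the reflexive but lies outside its binding domain — cannot bind it (Principle A).
— the students: object of the clause headed by 'informed'; c-commands the reflexive but lies outside its binding domain — cannot bind it (Principle A).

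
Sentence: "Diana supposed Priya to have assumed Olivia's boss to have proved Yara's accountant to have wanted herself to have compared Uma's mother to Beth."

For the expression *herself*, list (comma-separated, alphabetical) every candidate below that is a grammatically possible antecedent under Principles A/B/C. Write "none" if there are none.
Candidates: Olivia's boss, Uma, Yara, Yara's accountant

Yara's accountant

*herself* is a reflexive; Principle A requires it to be bound within its binding domain — the clause headed by 'wanted'.
— Olivia's boss: subject of the clause headed by 'proved'; c-commands the reflexive but lies outside its binding domain — cannot bind it (Principle A).
— Uma: possessor inside the object DP of the clause headed by 'compared'; does not c-command the reflexive — cannot bind it (Principle A).
— Yara: possessor inside the subject DP of the clause headed by 'wanted'; does not c-command the reflexive — cannot bind it (Principle A).
— Yara's accountant: subject of the clause headed by 'wanted'; c-commands the reflexive within its binding domain — allowed (Principle A).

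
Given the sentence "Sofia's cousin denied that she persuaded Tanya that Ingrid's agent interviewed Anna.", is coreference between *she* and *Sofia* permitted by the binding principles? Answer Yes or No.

Yes

*she* is a pronoun; Principle B requires it to be free in its binding domain — the clause headed by 'persuaded'.
— Sofia: possessor inside the subject DP of the matrix clause; does not c-command the pronoun — Principle B does not apply; allowed.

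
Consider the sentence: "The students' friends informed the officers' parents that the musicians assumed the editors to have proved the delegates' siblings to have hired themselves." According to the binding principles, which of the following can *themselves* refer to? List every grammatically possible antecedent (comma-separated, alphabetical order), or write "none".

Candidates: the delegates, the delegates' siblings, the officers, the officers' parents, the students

*themselves* is a reflexive; Principle A requires it to be bound within its binding domain — the clause headed by 'hired'.
— the delegates: possessor inside the subject DP of the clause headed by 'hired'; does not c-command the reflexive — cannot bind it (Principle A).
— the delegates' siblings: subject of the clause headed by 'hired'; c-commands the reflexive within its binding domain — allowed (Principle A).
— the officers: possessor inside the object DP of the matrix clause; does not c-command the reflexive — cannot bind it (Principle A).
— the officers' parents: object of the matrix clause; c-commands the reflexive but lies outside its binding domain — cannot bind it (Principle A).
— the students: possessor inside the subject DP of the matrix clause; does not c-command the reflexive — cannot bind it (Principle A).

the delegates' siblings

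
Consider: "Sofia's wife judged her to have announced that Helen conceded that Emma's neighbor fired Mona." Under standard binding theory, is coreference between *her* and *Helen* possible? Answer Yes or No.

No

*Helen* is an R-expression; Principle C requires it to be free (not bound by any c-commanding expression).
— her: subject of the clause headed by 'announced'; the pronoun c-commands the R-expression — coreference blocked (Principle C).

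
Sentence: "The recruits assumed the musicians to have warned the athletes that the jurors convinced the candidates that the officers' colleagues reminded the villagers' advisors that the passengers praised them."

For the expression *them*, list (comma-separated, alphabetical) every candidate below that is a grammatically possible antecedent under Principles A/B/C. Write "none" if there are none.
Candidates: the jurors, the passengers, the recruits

the jurors, the recruits

*them* is a pronoun; Principle B requires it to be free in its binding domain — the clause headed by 'praised'.
— the jurors: subject of the clause headed by 'convinced'; c-commands the pronoun but lies outside its binding domain — allowed.
— the passengers: subject of the clause headed by 'praised'; c-commands the pronoun within its binding domain — blocked (Principle B).
— the recruits: subject of the matrix clause; c-commands the pronoun but lies outside its binding domain — allowed.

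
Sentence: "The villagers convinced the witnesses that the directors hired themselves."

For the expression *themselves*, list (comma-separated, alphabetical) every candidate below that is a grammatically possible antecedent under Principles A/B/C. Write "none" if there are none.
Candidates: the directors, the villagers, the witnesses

the directors

*themselves* is a reflexive; Principle A requires it to be bound within its binding domain — the clause headed by 'hired'.
— the directors: subject of the clause headed by 'hired'; c-commands the reflexive within its binding domain — allowed (Principle A).
— the villagers: subject of the matrix clause; c-commands the reflexive but lies outside its binding domain — cannot bind it (Principle A).
— the witnesses: object of the matrix clause; c-commands the reflexive but lies outside its binding domain — cannot bind it (Principle A).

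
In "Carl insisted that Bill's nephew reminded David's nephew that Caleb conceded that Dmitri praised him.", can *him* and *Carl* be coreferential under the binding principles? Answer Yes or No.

Yes

*Carl* is an R-expression; Principle C requires it to be free (not bound by any c-commanding expression).
— him: object of the clause headed by 'praised'; the pronoun does not c-command the R-expression — coreference allowed.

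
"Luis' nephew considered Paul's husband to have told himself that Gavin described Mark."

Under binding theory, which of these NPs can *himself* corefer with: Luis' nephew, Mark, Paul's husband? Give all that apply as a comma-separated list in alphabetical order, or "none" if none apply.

Paul's husband

*himself* is a reflexive; Principle A requires it to be bound within its binding domain — the clause headed by 'told'.
— Luis' nephew: subject of the matrix clause; c-commands the reflexive but lies outside its binding domain — cannot bind it (Principle A).
— Mark: object of the clause headed by 'described'; does not c-command the reflexive — cannot bind it (Principle A).
— Paul's husband: subject of the clause headed by 'told'; c-commands the reflexive within its binding domain — allowed (Principle A).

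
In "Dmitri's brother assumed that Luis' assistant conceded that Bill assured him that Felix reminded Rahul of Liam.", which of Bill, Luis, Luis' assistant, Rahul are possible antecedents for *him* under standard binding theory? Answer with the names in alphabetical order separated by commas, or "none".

*him* is a pronoun; Principle B requires it to be free in its binding domain — the clause headed by 'assured'.
— Bill: subject of the clause headed by 'assured'; c-commands the pronoun within its binding domain — blocked (Principle B).
— Luis: possessor inside the subject DP of the clause headed by 'conceded'; does not c-command the pronoun — Principle B does not apply; allowed.
— Luis' assistant: subject of the clause headed by 'conceded'; c-commands the pronoun but lies outside its binding domain — allowed.
— Rahul: object of the clause headed by 'reminded'; is c-commanded by the pronoun; coreference would bind this R-expression — blocked (Principle C).

Luis, Luis' assistant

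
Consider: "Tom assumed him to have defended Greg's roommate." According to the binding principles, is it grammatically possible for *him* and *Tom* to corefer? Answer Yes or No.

No

*him* is a pronoun; Principle B requires it to be free in its binding domain — the matrix clause.
— Tom: subject of the matrix clause; c-commands the pronoun within its binding domain — blocked (Principle B).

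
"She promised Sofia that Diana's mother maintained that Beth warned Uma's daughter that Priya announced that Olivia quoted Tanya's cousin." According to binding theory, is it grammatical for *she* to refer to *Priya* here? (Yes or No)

*Priya* is an R-expression; Principle C requires it to be free (not bound by any c-commanding expression).
— she: subject of the matrix clause; the pronoun c-commands the R-expression — coreference blocked (Principle C).

No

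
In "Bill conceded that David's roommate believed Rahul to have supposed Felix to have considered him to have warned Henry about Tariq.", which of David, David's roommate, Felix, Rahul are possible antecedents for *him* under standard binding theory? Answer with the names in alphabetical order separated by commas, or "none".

*him* is a pronoun; Principle B requires it to be free in its binding domain — the clause headed by 'considered'.
— David: possessor inside the subject DP of the clause headed by 'believed'; does not c-command the pronoun — Principle B does not apply; allowed.
— David's roommate: subject of the clause headed by 'believed'; c-commands the pronoun but lies outside its binding domain — allowed.
— Felix: subject of the clause headed by 'considered'; c-commands the pronoun within its binding domain — blocked (Principle B).
— Rahul: subject of the clause headed by 'supposed'; c-commands the pronoun but lies outside its binding domain — allowed.

David, David's roommate, Rahul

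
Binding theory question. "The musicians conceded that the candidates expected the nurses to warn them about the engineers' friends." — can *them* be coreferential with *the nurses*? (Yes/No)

No

*them* is a pronoun; Principle B requires it to be free in its binding domain — the clause headed by 'warn'.
— the nurses: subject of the clause headed by 'warn'; c-commands the pronoun within its binding domain — blocked (Principle B).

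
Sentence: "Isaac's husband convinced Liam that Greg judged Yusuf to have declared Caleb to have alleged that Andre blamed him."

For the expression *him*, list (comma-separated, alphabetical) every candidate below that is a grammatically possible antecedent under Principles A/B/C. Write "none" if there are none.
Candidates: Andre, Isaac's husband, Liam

*him* is a pronoun; Principle B requires it to be free in its binding domain — the clause headed by 'blamed'.
— Andre: subject of the clause headed by 'blamed'; c-commands the pronoun within its binding domain — blocked (Principle B).
— Isaac's husband: subject of the matrix clause; c-commands the pronoun but lies outside its binding domain — allowed.
— Liam: object of the matrix clause; c-commands the pronoun but lies outside its binding domain — allowed.

Isaac's husband, Liam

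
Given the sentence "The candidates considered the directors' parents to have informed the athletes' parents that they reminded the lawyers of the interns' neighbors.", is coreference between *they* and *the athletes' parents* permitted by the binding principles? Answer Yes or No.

Yes

*they* is a pronoun; Principle B requires it to be free in its binding domain — the clause headed by 'reminded'.
— the athletes' parents: object of the clause headed by 'informed'; c-commands the pronoun but lies outside its binding domain — allowed.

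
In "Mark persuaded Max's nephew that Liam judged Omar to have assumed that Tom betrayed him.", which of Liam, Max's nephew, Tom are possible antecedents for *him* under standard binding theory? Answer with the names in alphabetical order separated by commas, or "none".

Liam, Max's nephew

*him* is a pronoun; Principle B requires it to be free in its binding domain — the clause headed by 'betrayed'.
— Liam: subject of the clause headed by 'judged'; c-commands the pronoun but lies outside its binding domain — allowed.
— Max's nephew: object of the matrix clause; c-commands the pronoun but lies outside its binding domain — allowed.
— Tom: subject of the clause headed by 'betrayed'; c-commands the pronoun within its binding domain — blocked (Principle B).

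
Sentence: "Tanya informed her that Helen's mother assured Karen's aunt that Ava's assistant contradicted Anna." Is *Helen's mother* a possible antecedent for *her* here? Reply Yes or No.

*her* is a pronoun; Principle B requires it to be free in its binding domain — the matrix clause.
— Helen's mother: subject of the clause headed by 'assured'; is c-commanded by the pronoun; coreference would bind this R-expression — blocked (Principle C).

No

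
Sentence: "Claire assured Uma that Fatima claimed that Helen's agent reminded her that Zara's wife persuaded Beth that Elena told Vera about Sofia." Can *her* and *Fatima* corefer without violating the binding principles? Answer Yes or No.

Yes

*Fatima* is an R-expression; Principle C requires it to be free (not bound by any c-commanding expression).
— her: object of the clause headed by 'reminded'; the pronoun does not c-command the R-expression — coreference allowed.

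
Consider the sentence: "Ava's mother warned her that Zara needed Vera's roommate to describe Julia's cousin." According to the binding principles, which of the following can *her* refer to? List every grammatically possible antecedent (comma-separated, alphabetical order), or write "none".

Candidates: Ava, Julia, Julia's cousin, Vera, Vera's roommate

*her* is a pronoun; Principle B requires it to be free in its binding domain — the matrix clause.
— Ava: possessor inside the subject DP of the matrix clause; does not c-command the pronoun — Principle B does not apply; allowed.
— Julia: possessor inside the object DP of the clause headed by 'describe'; is c-commanded by the pronoun; coreference would bind this R-expression — blocked (Principle C).
— Julia's cousin: object of the clause headed by 'describe'; is c-commanded by the pronoun; coreference would bind this R-expression — blocked (Principle C).
— Vera: possessor inside the subject DP of the clause headed by 'describe'; is c-commanded by the pronoun; coreference would bind this R-expression — blocked (Principle C).
— Vera's roommate: subject of the clause headed by 'describe'; is c-commanded by the pronoun; coreference would bind this R-expression — blocked (Principle C).

Ava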